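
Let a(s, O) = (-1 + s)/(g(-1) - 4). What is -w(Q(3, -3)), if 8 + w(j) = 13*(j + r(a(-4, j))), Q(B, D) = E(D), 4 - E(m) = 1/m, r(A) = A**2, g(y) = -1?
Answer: -184/3 ≈ -61.333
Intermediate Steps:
a(s, O) = 1/5 - s/5 (a(s, O) = (-1 + s)/(-1 - 4) = (-1 + s)/(-5) = (-1 + s)*(-1/5) = 1/5 - s/5)
E(m) = 4 - 1/m
Q(B, D) = 4 - 1/D
w(j) = 5 + 13*j (w(j) = -8 + 13*(j + (1/5 - 1/5*(-4))**2) = -8 + 13*(j + (1/5 + 4/5)**2) = -8 + 13*(j + 1**2) = -8 + 13*(j + 1) = -8 + 13*(1 + j) = -8 + (13 + 13*j) = 5 + 13*j)
-w(Q(3, -3)) = -(5 + 13*(4 - 1/(-3))) = -(5 + 13*(4 - 1*(-1/3))) = -(5 + 13*(4 + 1/3)) = -(5 + 13*(13/3)) = -(5 + 169/3) = -1*184/3 = -184/3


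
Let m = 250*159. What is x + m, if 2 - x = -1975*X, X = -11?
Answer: 18027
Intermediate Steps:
m = 39750
x = -21723 (x = 2 - (-1975)*(-11) = 2 - 1*21725 = 2 - 21725 = -21723)
x + m = -21723 + 39750 = 18027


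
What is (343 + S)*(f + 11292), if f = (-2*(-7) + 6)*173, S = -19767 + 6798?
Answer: -186258752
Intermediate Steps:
S = -12969
f = 3460 (f = (14 + 6)*173 = 20*173 = 3460)
(343 + S)*(f + 11292) = (343 - 12969)*(3460 + 11292) = -12626*14752 = -186258752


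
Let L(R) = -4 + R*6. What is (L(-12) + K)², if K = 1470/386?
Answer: 194128489/37249 ≈ 5211.6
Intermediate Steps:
L(R) = -4 + 6*R
K = 735/193 (K = 1470*(1/386) = 735/193 ≈ 3.8083)
(L(-12) + K)² = ((-4 + 6*(-12)) + 735/193)² = ((-4 - 72) + 735/193)² = (-76 + 735/193)² = (-13933/193)² = 194128489/37249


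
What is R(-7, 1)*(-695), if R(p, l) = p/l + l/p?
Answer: 34750/7 ≈ 4964.3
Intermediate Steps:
R(p, l) = l/p + p/l
R(-7, 1)*(-695) = (1/(-7) - 7/1)*(-695) = (1*(-1/7) - 7*1)*(-695) = (-1/7 - 7)*(-695) = -50/7*(-695) = 34750/7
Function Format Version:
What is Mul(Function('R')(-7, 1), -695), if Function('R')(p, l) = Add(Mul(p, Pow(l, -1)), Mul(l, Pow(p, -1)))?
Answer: Rational(34750, 7) ≈ 4964.3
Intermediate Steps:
Function('R')(p, l) = Add(Mul(l, Pow(p, -1)), Mul(p, Pow(l, -1)))
Mul(Function('R')(-7, 1), -695) = Mul(Add(Mul(1, Pow(-7, -1)), Mul(-7, Pow(1, -1))), -695) = Mul(Add(Mul(1, Rational(-1, 7)), Mul(-7, 1)), -695) = Mul(Add(Rational(-1, 7), -7), -695) = Mul(Rational(-50, 7), -695) = Rational(34750, 7)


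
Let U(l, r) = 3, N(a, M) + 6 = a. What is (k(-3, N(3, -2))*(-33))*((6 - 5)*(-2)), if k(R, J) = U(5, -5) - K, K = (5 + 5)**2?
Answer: -6402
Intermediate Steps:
N(a, M) = -6 + a
K = 100 (K = 10**2 = 100)
k(R, J) = -97 (k(R, J) = 3 - 1*100 = 3 - 100 = -97)
(k(-3, N(3, -2))*(-33))*((6 - 5)*(-2)) = (-97*(-33))*((6 - 5)*(-2)) = 3201*(1*(-2)) = 3201*(-2) = -6402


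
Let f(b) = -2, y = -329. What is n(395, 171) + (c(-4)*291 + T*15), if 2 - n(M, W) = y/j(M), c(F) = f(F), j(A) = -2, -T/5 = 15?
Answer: -3739/2 ≈ -1869.5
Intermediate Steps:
T = -75 (T = -5*15 = -75)
c(F) = -2
n(M, W) = -325/2 (n(M, W) = 2 - (-329)/(-2) = 2 - (-329)*(-1)/2 = 2 - 1*329/2 = 2 - 329/2 = -325/2)
n(395, 171) + (c(-4)*291 + T*15) = -325/2 + (-2*291 - 75*15) = -325/2 + (-582 - 1125) = -325/2 - 1707 = -3739/2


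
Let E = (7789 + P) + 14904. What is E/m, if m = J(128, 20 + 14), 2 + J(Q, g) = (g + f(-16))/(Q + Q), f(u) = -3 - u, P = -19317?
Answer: -864256/465 ≈ -1858.6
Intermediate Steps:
J(Q, g) = -2 + (13 + g)/(2*Q) (J(Q, g) = -2 + (g + (-3 - 1*(-16)))/(Q + Q) = -2 + (g + (-3 + 16))/((2*Q)) = -2 + (g + 13)*(1/(2*Q)) = -2 + (13 + g)*(1/(2*Q)) = -2 + (13 + g)/(2*Q))
E = 3376 (E = (7789 - 19317) + 14904 = -11528 + 14904 = 3376)
m = -465/256 (m = (½)*(13 + (20 + 14) - 4*128)/128 = (½)*(1/128)*(13 + 34 - 512) = (½)*(1/128)*(-465) = -465/256 ≈ -1.8164)
E/m = 3376/(-465/256) = 3376*(-256/465) = -864256/465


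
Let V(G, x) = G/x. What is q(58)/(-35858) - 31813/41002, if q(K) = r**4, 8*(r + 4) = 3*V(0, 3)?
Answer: -575623533/735124858 ≈ -0.78303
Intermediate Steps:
r = -4 (r = -4 + (3*(0/3))/8 = -4 + (3*(0*(1/3)))/8 = -4 + (3*0)/8 = -4 + (1/8)*0 = -4 + 0 = -4)
q(K) = 256 (q(K) = (-4)**4 = 256)
q(58)/(-35858) - 31813/41002 = 256/(-35858) - 31813/41002 = 256*(-1/35858) - 31813*1/41002 = -128/17929 - 31813/41002 = -575623533/735124858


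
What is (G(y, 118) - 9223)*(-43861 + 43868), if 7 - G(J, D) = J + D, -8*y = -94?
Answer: -261681/4 ≈ -65420.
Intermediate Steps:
y = 47/4 (y = -⅛*(-94) = 47/4 ≈ 11.750)
G(J, D) = 7 - D - J (G(J, D) = 7 - (J + D) = 7 - (D + J) = 7 + (-D - J) = 7 - D - J)
(G(y, 118) - 9223)*(-43861 + 43868) = ((7 - 1*118 - 1*47/4) - 9223)*(-43861 + 43868) = ((7 - 118 - 47/4) - 9223)*7 = (-491/4 - 9223)*7 = -37383/4*7 = -261681/4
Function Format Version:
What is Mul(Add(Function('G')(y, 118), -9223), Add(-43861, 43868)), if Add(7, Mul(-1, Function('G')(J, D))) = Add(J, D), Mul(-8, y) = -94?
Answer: Rational(-261681, 4) ≈ -65420.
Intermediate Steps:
y = Rational(47, 4) (y = Mul(Rational(-1, 8), -94) = Rational(47, 4) ≈ 11.750)
Function('G')(J, D) = Add(7, Mul(-1, D), Mul(-1, J)) (Function('G')(J, D) = Add(7, Mul(-1, Add(J, D))) = Add(7, Mul(-1, Add(D, J))) = Add(7, Add(Mul(-1, D), Mul(-1, J))) = Add(7, Mul(-1, D), Mul(-1, J)))
Mul(Add(Function('G')(y, 118), -9223), Add(-43861, 43868)) = Mul(Add(Add(7, Mul(-1, 118), Mul(-1, Rational(47, 4))), -9223), Add(-43861, 43868)) = Mul(Add(Add(7, -118, Rational(-47, 4)), -9223), 7) = Mul(Add(Rational(-491, 4), -9223), 7) = Mul(Rational(-37383, 4), 7) = Rational(-261681, 4)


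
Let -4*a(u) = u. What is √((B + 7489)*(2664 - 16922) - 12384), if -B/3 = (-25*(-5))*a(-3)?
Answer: I*√411121934/2 ≈ 10138.0*I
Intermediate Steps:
a(u) = -u/4
B = -1125/4 (B = -3*(-25*(-5))*(-¼*(-3)) = -375*3/4 = -3*375/4 = -1125/4 ≈ -281.25)
√((B + 7489)*(2664 - 16922) - 12384) = √((-1125/4 + 7489)*(2664 - 16922) - 12384) = √((28831/4)*(-14258) - 12384) = √(-205536199/2 - 12384) = √(-205560967/2) = I*√411121934/2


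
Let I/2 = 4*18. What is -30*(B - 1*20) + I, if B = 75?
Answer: -1506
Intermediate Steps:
I = 144 (I = 2*(4*18) = 2*72 = 144)
-30*(B - 1*20) + I = -30*(75 - 1*20) + 144 = -30*(75 - 20) + 144 = -30*55 + 144 = -1650 + 144 = -1506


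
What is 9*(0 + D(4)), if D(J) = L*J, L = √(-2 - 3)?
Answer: 36*I*√5 ≈ 80.498*I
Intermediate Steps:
L = I*√5 (L = √(-5) = I*√5 ≈ 2.2361*I)
D(J) = I*J*√5 (D(J) = (I*√5)*J = I*J*√5)
9*(0 + D(4)) = 9*(0 + I*4*√5) = 9*(0 + 4*I*√5) = 9*(4*I*√5) = 36*I*√5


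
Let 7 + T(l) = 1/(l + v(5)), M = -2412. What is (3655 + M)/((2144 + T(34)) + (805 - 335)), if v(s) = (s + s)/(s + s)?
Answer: 43505/91246 ≈ 0.47679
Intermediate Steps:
v(s) = 1 (v(s) = (2*s)/((2*s)) = (2*s)*(1/(2*s)) = 1)
T(l) = -7 + 1/(1 + l) (T(l) = -7 + 1/(l + 1) = -7 + 1/(1 + l))
(3655 + M)/((2144 + T(34)) + (805 - 335)) = (3655 - 2412)/((2144 + (-6 - 7*34)/(1 + 34)) + (805 - 335)) = 1243/((2144 + (-6 - 238)/35) + 470) = 1243/((2144 + (1/35)*(-244)) + 470) = 1243/((2144 - 244/35) + 470) = 1243/(74796/35 + 470) = 1243/(91246/35) = 1243*(35/91246) = 43505/91246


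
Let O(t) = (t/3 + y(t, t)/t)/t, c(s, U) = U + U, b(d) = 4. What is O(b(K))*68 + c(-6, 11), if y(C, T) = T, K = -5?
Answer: 185/3 ≈ 61.667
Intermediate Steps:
c(s, U) = 2*U
O(t) = (1 + t/3)/t (O(t) = (t/3 + t/t)/t = (t*(⅓) + 1)/t = (t/3 + 1)/t = (1 + t/3)/t)
O(b(K))*68 + c(-6, 11) = ((⅓)*(3 + 4)/4)*68 + 2*11 = ((⅓)*(¼)*7)*68 + 22 = (7/12)*68 + 22 = 119/3 + 22 = 185/3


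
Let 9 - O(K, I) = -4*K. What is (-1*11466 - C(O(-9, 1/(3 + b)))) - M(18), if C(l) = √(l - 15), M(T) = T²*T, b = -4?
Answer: -17298 - I*√42 ≈ -17298.0 - 6.4807*I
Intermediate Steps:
M(T) = T³
O(K, I) = 9 + 4*K (O(K, I) = 9 - (-4)*K = 9 + 4*K)
C(l) = √(-15 + l)
(-1*11466 - C(O(-9, 1/(3 + b)))) - M(18) = (-1*11466 - √(-15 + (9 + 4*(-9)))) - 1*18³ = (-11466 - √(-15 + (9 - 36))) - 1*5832 = (-11466 - √(-15 - 27)) - 5832 = (-11466 - √(-42)) - 5832 = (-11466 - I*√42) - 5832 = -17298 - I*√42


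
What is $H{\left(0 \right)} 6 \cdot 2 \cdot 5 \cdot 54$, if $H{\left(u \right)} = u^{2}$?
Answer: $0$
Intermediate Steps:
$H{\left(0 \right)} 6 \cdot 2 \cdot 5 \cdot 54 = 0^{2} \cdot 6 \cdot 2 \cdot 5 \cdot 54 = 0 \cdot 12 \cdot 5 \cdot 54 = 0 \cdot 60 \cdot 54 = 0 \cdot 54 = 0$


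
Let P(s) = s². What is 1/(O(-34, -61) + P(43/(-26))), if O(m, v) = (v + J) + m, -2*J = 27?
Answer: -676/71497 ≈ -0.0094549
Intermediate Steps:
J = -27/2 (J = -½*27 = -27/2 ≈ -13.500)
O(m, v) = -27/2 + m + v (O(m, v) = (v - 27/2) + m = (-27/2 + v) + m = -27/2 + m + v)
1/(O(-34, -61) + P(43/(-26))) = 1/((-27/2 - 34 - 61) + (43/(-26))²) = 1/(-217/2 + (43*(-1/26))²) = 1/(-217/2 + (-43/26)²) = 1/(-217/2 + 1849/676) = 1/(-71497/676) = -676/71497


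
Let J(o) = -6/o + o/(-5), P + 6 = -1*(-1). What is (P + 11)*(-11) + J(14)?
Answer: -2423/35 ≈ -69.229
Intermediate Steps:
P = -5 (P = -6 - 1*(-1) = -6 + 1 = -5)
J(o) = -6/o - o/5 (J(o) = -6/o + o*(-1/5) = -6/o - o/5)
(P + 11)*(-11) + J(14) = (-5 + 11)*(-11) + (-6/14 - 1/5*14) = 6*(-11) + (-6*1/14 - 14/5) = -66 + (-3/7 - 14/5) = -66 - 113/35 = -2423/35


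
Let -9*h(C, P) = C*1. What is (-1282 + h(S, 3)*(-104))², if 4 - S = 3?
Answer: 130736356/81 ≈ 1.6140e+6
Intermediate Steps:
S = 1 (S = 4 - 1*3 = 4 - 3 = 1)
h(C, P) = -C/9
(-1282 + h(S, 3)*(-104))² = (-1282 - ⅑*1*(-104))² = (-1282 - ⅑*(-104))² = (-1282 + 104/9)² = (-11434/9)² = 130736356/81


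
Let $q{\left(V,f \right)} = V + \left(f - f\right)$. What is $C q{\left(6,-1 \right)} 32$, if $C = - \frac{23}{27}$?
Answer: $- \frac{1472}{9} \approx -163.56$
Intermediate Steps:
$q{\left(V,f \right)} = V$ ($q{\left(V,f \right)} = V + 0 = V$)
$C = - \frac{23}{27}$ ($C = \left(-23\right) \frac{1}{27} = - \frac{23}{27} \approx -0.85185$)
$C q{\left(6,-1 \right)} 32 = \left(- \frac{23}{27}\right) 6 \cdot 32 = \left(- \frac{46}{9}\right) 32 = - \frac{1472}{9}$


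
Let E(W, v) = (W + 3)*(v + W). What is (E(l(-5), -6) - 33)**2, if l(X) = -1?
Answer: 2209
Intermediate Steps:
E(W, v) = (3 + W)*(W + v)
(E(l(-5), -6) - 33)**2 = (((-1)**2 + 3*(-1) + 3*(-6) - 1*(-6)) - 33)**2 = ((1 - 3 - 18 + 6) - 33)**2 = (-14 - 33)**2 = (-47)**2 = 2209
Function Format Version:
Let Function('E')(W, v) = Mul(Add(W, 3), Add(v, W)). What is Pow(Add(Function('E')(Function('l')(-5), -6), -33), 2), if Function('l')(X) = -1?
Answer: 2209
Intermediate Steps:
Function('E')(W, v) = Mul(Add(3, W), Add(W, v))
Pow(Add(Function('E')(Function('l')(-5), -6), -33), 2) = Pow(Add(Add(Pow(-1, 2), Mul(3, -1), Mul(3, -6), Mul(-1, -6)), -33), 2) = Pow(Add(Add(1, -3, -18, 6), -33), 2) = Pow(Add(-14, -33), 2) = Pow(-47, 2) = 2209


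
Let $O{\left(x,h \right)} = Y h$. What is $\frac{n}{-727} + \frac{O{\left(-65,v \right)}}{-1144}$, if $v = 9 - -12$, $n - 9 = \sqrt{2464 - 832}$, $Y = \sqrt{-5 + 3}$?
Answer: $- \frac{9}{727} - \frac{4 \sqrt{102}}{727} - \frac{21 i \sqrt{2}}{1144} \approx -0.067948 - 0.02596 i$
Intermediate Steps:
$Y = i \sqrt{2}$ ($Y = \sqrt{-2} = i \sqrt{2} \approx 1.4142 i$)
$n = 9 + 4 \sqrt{102}$ ($n = 9 + \sqrt{2464 - 832} = 9 + \sqrt{1632} = 9 + 4 \sqrt{102} \approx 49.398$)
$v = 21$ ($v = 9 + 12 = 21$)
$O{\left(x,h \right)} = i h \sqrt{2}$ ($O{\left(x,h \right)} = i \sqrt{2} h = i h \sqrt{2}$)
$\frac{n}{-727} + \frac{O{\left(-65,v \right)}}{-1144} = \frac{9 + 4 \sqrt{102}}{-727} + \frac{i 21 \sqrt{2}}{-1144} = \left(9 + 4 \sqrt{102}\right) \left(- \frac{1}{727}\right) + 21 i \sqrt{2} \left(- \frac{1}{1144}\right) = \left(- \frac{9}{727} - \frac{4 \sqrt{102}}{727}\right) - \frac{21 i \sqrt{2}}{1144} = - \frac{9}{727} - \frac{4 \sqrt{102}}{727} - \frac{21 i \sqrt{2}}{1144}$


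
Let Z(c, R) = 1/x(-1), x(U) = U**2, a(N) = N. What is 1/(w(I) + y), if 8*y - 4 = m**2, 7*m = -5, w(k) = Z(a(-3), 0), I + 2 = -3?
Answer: 392/613 ≈ 0.63948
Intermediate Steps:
I = -5 (I = -2 - 3 = -5)
Z(c, R) = 1 (Z(c, R) = 1/((-1)**2) = 1/1 = 1)
w(k) = 1
m = -5/7 (m = (1/7)*(-5) = -5/7 ≈ -0.71429)
y = 221/392 (y = 1/2 + (-5/7)**2/8 = 1/2 + (1/8)*(25/49) = 1/2 + 25/392 = 221/392 ≈ 0.56378)
1/(w(I) + y) = 1/(1 + 221/392) = 1/(613/392) = 392/613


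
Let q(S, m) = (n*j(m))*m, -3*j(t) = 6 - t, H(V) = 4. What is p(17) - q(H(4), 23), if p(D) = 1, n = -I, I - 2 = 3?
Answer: 1958/3 ≈ 652.67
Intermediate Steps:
I = 5 (I = 2 + 3 = 5)
n = -5 (n = -1*5 = -5)
j(t) = -2 + t/3 (j(t) = -(6 - t)/3 = -2 + t/3)
q(S, m) = m*(10 - 5*m/3) (q(S, m) = (-5*(-2 + m/3))*m = (10 - 5*m/3)*m = m*(10 - 5*m/3))
p(17) - q(H(4), 23) = 1 - 5*23*(6 - 1*23)/3 = 1 - 5*23*(6 - 23)/3 = 1 - 5*23*(-17)/3 = 1 - 1*(-1955/3) = 1 + 1955/3 = 1958/3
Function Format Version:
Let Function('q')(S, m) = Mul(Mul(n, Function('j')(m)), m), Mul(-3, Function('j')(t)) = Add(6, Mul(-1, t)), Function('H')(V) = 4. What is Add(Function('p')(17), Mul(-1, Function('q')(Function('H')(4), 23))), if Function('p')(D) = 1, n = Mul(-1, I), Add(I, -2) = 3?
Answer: Rational(1958, 3) ≈ 652.67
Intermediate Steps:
I = 5 (I = Add(2, 3) = 5)
n = -5 (n = Mul(-1, 5) = -5)
Function('j')(t) = Add(-2, Mul(Rational(1, 3), t)) (Function('j')(t) = Mul(Rational(-1, 3), Add(6, Mul(-1, t))) = Add(-2, Mul(Rational(1, 3), t)))
Function('q')(S, m) = Mul(m, Add(10, Mul(Rational(-5, 3), m))) (Function('q')(S, m) = Mul(Mul(-5, Add(-2, Mul(Rational(1, 3), m))), m) = Mul(Add(10, Mul(Rational(-5, 3), m)), m) = Mul(m, Add(10, Mul(Rational(-5, 3), m))))
Add(Function('p')(17), Mul(-1, Function('q')(Function('H')(4), 23))) = Add(1, Mul(-1, Mul(Rational(5, 3), 23, Add(6, Mul(-1, 23))))) = Add(1, Mul(-1, Mul(Rational(5, 3), 23, Add(6, -23)))) = Add(1, Mul(-1, Mul(Rational(5, 3), 23, -17))) = Add(1, Mul(-1, Rational(-1955, 3))) = Add(1, Rational(1955, 3)) = Rational(1958, 3)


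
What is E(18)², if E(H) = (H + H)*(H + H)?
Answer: 1679616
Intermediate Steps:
E(H) = 4*H² (E(H) = (2*H)*(2*H) = 4*H²)
E(18)² = (4*18²)² = (4*324)² = 1296² = 1679616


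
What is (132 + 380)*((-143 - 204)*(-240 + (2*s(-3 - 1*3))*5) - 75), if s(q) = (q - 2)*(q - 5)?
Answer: -113743360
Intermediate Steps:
s(q) = (-5 + q)*(-2 + q) (s(q) = (-2 + q)*(-5 + q) = (-5 + q)*(-2 + q))
(132 + 380)*((-143 - 204)*(-240 + (2*s(-3 - 1*3))*5) - 75) = (132 + 380)*((-143 - 204)*(-240 + (2*(10 + (-3 - 1*3)² - 7*(-3 - 1*3)))*5) - 75) = 512*(-347*(-240 + (2*(10 + (-3 - 3)² - 7*(-3 - 3)))*5) - 75) = 512*(-347*(-240 + (2*(10 + (-6)² - 7*(-6)))*5) - 75) = 512*(-347*(-240 + (2*(10 + 36 + 42))*5) - 75) = 512*(-347*(-240 + (2*88)*5) - 75) = 512*(-347*(-240 + 176*5) - 75) = 512*(-347*(-240 + 880) - 75) = 512*(-347*640 - 75) = 512*(-222080 - 75) = 512*(-222155) = -113743360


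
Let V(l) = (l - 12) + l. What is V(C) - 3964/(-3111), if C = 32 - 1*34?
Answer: -45812/3111 ≈ -14.726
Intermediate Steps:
C = -2 (C = 32 - 34 = -2)
V(l) = -12 + 2*l (V(l) = (-12 + l) + l = -12 + 2*l)
V(C) - 3964/(-3111) = (-12 + 2*(-2)) - 3964/(-3111) = (-12 - 4) - 3964*(-1/3111) = -16 + 3964/3111 = -45812/3111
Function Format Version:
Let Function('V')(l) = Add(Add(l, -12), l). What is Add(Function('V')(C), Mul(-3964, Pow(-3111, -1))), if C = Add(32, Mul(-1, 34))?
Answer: Rational(-45812, 3111) ≈ -14.726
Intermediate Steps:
C = -2 (C = Add(32, -34) = -2)
Function('V')(l) = Add(-12, Mul(2, l)) (Function('V')(l) = Add(Add(-12, l), l) = Add(-12, Mul(2, l)))
Add(Function('V')(C), Mul(-3964, Pow(-3111, -1))) = Add(Add(-12, Mul(2, -2)), Mul(-3964, Pow(-3111, -1))) = Add(Add(-12, -4), Mul(-3964, Rational(-1, 3111))) = Add(-16, Rational(3964, 3111)) = Rational(-45812, 3111)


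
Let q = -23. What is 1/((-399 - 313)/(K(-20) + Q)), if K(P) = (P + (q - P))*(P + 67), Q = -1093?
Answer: 1087/356 ≈ 3.0534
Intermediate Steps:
K(P) = -1541 - 23*P (K(P) = (P + (-23 - P))*(P + 67) = -23*(67 + P) = -1541 - 23*P)
1/((-399 - 313)/(K(-20) + Q)) = 1/((-399 - 313)/((-1541 - 23*(-20)) - 1093)) = 1/(-712/((-1541 + 460) - 1093)) = 1/(-712/(-1081 - 1093)) = 1/(-712/(-2174)) = 1/(-712*(-1/2174)) = 1/(356/1087) = 1087/356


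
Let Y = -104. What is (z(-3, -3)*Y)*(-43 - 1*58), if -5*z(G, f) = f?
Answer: 31512/5 ≈ 6302.4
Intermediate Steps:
z(G, f) = -f/5
(z(-3, -3)*Y)*(-43 - 1*58) = (-1/5*(-3)*(-104))*(-43 - 1*58) = ((3/5)*(-104))*(-43 - 58) = -312/5*(-101) = 31512/5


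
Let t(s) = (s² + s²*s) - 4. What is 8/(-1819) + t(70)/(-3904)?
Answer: -79106757/887672 ≈ -89.117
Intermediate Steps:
t(s) = -4 + s² + s³ (t(s) = (s² + s³) - 4 = -4 + s² + s³)
8/(-1819) + t(70)/(-3904) = 8/(-1819) + (-4 + 70² + 70³)/(-3904) = 8*(-1/1819) + (-4 + 4900 + 343000)*(-1/3904) = -8/1819 + 347896*(-1/3904) = -8/1819 - 43487/488 = -79106757/887672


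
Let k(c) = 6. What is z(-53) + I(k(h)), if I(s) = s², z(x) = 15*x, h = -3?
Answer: -759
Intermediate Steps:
z(-53) + I(k(h)) = 15*(-53) + 6² = -795 + 36 = -759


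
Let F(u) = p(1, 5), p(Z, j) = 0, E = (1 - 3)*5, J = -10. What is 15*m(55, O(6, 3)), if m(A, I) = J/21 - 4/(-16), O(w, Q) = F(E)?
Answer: -95/28 ≈ -3.3929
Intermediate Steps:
E = -10 (E = -2*5 = -10)
F(u) = 0
O(w, Q) = 0
m(A, I) = -19/84 (m(A, I) = -10/21 - 4/(-16) = -10*1/21 - 4*(-1/16) = -10/21 + ¼ = -19/84)
15*m(55, O(6, 3)) = 15*(-19/84) = -95/28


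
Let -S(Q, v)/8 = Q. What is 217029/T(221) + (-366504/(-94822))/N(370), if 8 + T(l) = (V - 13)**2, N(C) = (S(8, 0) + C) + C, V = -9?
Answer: 248422538757/544847212 ≈ 455.95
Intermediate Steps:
S(Q, v) = -8*Q
N(C) = -64 + 2*C (N(C) = (-8*8 + C) + C = (-64 + C) + C = -64 + 2*C)
T(l) = 476 (T(l) = -8 + (-9 - 13)**2 = -8 + (-22)**2 = -8 + 484 = 476)
217029/T(221) + (-366504/(-94822))/N(370) = 217029/476 + (-366504/(-94822))/(-64 + 2*370) = 217029*(1/476) + (-366504*(-1/94822))/(-64 + 740) = 217029/476 + (183252/47411)/676 = 217029/476 + (183252/47411)*(1/676) = 217029/476 + 45813/8012459 = 248422538757/544847212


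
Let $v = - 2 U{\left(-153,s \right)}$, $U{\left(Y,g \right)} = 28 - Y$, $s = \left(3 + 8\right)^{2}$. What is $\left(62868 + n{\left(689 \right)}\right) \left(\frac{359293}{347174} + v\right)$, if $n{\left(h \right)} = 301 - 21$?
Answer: $- \frac{3956780901930}{173587} \approx -2.2794 \cdot 10^{7}$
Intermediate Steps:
$n{\left(h \right)} = 280$ ($n{\left(h \right)} = 301 - 21 = 280$)
$s = 121$ ($s = 11^{2} = 121$)
$v = -362$ ($v = - 2 \left(28 - -153\right) = - 2 \left(28 + 153\right) = \left(-2\right) 181 = -362$)
$\left(62868 + n{\left(689 \right)}\right) \left(\frac{359293}{347174} + v\right) = \left(62868 + 280\right) \left(\frac{359293}{347174} - 362\right) = 63148 \left(359293 \cdot \frac{1}{347174} - 362\right) = 63148 \left(\frac{359293}{347174} - 362\right) = 63148 \left(- \frac{125317695}{347174}\right) = - \frac{3956780901930}{173587}$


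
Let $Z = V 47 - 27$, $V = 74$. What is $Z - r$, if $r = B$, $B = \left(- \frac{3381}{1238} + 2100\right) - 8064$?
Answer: $\frac{11659151}{1238} \approx 9417.7$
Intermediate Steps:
$B = - \frac{7386813}{1238}$ ($B = \left(\left(-3381\right) \frac{1}{1238} + 2100\right) - 8064 = \left(- \frac{3381}{1238} + 2100\right) - 8064 = \frac{2596419}{1238} - 8064 = - \frac{7386813}{1238} \approx -5966.7$)
$r = - \frac{7386813}{1238} \approx -5966.7$
$Z = 3451$ ($Z = 74 \cdot 47 - 27 = 3478 - 27 = 3451$)
$Z - r = 3451 - - \frac{7386813}{1238} = 3451 + \frac{7386813}{1238} = \frac{11659151}{1238}$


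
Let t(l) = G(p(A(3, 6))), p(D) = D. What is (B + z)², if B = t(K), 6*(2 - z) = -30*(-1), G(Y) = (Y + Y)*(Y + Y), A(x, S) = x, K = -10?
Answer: 1089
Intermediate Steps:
G(Y) = 4*Y² (G(Y) = (2*Y)*(2*Y) = 4*Y²)
t(l) = 36 (t(l) = 4*3² = 4*9 = 36)
z = -3 (z = 2 - (-5)*(-1) = 2 - ⅙*30 = 2 - 5 = -3)
B = 36
(B + z)² = (36 - 3)² = 33² = 1089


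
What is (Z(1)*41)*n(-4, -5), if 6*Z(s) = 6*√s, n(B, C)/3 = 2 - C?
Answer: 861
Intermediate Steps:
n(B, C) = 6 - 3*C (n(B, C) = 3*(2 - C) = 6 - 3*C)
Z(s) = √s (Z(s) = (6*√s)/6 = √s)
(Z(1)*41)*n(-4, -5) = (√1*41)*(6 - 3*(-5)) = (1*41)*(6 + 15) = 41*21 = 861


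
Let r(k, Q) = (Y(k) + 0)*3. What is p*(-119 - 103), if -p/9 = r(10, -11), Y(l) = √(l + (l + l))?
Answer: 5994*√30 ≈ 32831.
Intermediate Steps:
Y(l) = √3*√l (Y(l) = √(l + 2*l) = √(3*l) = √3*√l)
r(k, Q) = 3*√3*√k (r(k, Q) = (√3*√k + 0)*3 = (√3*√k)*3 = 3*√3*√k)
p = -27*√30 (p = -27*√3*√10 = -27*√30 ≈ -147.89)
p*(-119 - 103) = (-27*√30)*(-119 - 103) = -27*√30*(-222) = 5994*√30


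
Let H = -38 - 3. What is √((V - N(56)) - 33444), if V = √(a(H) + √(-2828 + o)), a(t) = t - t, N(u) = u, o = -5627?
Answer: √(-33500 + 8455^(¼)*√I) ≈ 0.019 + 183.01*I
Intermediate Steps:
H = -41
a(t) = 0
V = 8455^(¼)*√I (V = √(0 + √(-2828 - 5627)) = √(0 + √(-8455)) = √(0 + I*√8455) = √(I*√8455) = 8455^(¼)*√I ≈ 6.7805 + 6.7805*I)
√((V - N(56)) - 33444) = √((8455^(¼)*√I - 1*56) - 33444) = √((8455^(¼)*√I - 56) - 33444) = √((-56 + 8455^(¼)*√I) - 33444) = √(-33500 + 8455^(¼)*√I)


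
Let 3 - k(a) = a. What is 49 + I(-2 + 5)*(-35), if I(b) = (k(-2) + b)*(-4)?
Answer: 1169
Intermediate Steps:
k(a) = 3 - a
I(b) = -20 - 4*b (I(b) = ((3 - 1*(-2)) + b)*(-4) = ((3 + 2) + b)*(-4) = (5 + b)*(-4) = -20 - 4*b)
49 + I(-2 + 5)*(-35) = 49 + (-20 - 4*(-2 + 5))*(-35) = 49 + (-20 - 4*3)*(-35) = 49 + (-20 - 12)*(-35) = 49 - 32*(-35) = 49 + 1120 = 1169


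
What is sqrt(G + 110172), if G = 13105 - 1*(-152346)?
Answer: sqrt(275623) ≈ 525.00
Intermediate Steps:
G = 165451 (G = 13105 + 152346 = 165451)
sqrt(G + 110172) = sqrt(165451 + 110172) = sqrt(275623)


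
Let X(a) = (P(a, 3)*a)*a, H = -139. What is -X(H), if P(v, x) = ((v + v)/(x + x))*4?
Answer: 10742476/3 ≈ 3.5808e+6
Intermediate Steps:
P(v, x) = 4*v/x (P(v, x) = ((2*v)/((2*x)))*4 = ((2*v)*(1/(2*x)))*4 = (v/x)*4 = 4*v/x)
X(a) = 4*a**3/3 (X(a) = ((4*a/3)*a)*a = (4*a**2/3)*a = 4*a**3/3)
-X(H) = -4*(-139)**3/3 = -4*(-2685619)/3 = -1*(-10742476/3) = 10742476/3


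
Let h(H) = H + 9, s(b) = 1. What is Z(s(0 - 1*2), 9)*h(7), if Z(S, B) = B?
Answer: 144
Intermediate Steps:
h(H) = 9 + H
Z(s(0 - 1*2), 9)*h(7) = 9*(9 + 7) = 9*16 = 144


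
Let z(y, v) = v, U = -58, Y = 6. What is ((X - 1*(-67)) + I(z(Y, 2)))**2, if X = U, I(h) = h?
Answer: 121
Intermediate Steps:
X = -58
((X - 1*(-67)) + I(z(Y, 2)))**2 = ((-58 - 1*(-67)) + 2)**2 = ((-58 + 67) + 2)**2 = (9 + 2)**2 = 11**2 = 121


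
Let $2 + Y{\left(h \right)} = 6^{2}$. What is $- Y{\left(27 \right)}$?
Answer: $-34$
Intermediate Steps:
$Y{\left(h \right)} = 34$ ($Y{\left(h \right)} = -2 + 6^{2} = -2 + 36 = 34$)
$- Y{\left(27 \right)} = \left(-1\right) 34 = -34$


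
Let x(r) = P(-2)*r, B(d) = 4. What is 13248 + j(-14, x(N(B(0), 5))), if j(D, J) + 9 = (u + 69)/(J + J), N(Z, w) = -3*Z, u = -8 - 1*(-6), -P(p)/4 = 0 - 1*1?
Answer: 1270877/96 ≈ 13238.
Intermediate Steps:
P(p) = 4 (P(p) = -4*(0 - 1*1) = -4*(0 - 1) = -4*(-1) = 4)
u = -2 (u = -8 + 6 = -2)
x(r) = 4*r
j(D, J) = -9 + 67/(2*J) (j(D, J) = -9 + (-2 + 69)/(J + J) = -9 + 67/((2*J)) = -9 + 67*(1/(2*J)) = -9 + 67/(2*J))
13248 + j(-14, x(N(B(0), 5))) = 13248 + (-9 + 67/(2*((4*(-3*4))))) = 13248 + (-9 + 67/(2*((4*(-12))))) = 13248 + (-9 + (67/2)/(-48)) = 13248 + (-9 + (67/2)*(-1/48)) = 13248 + (-9 - 67/96) = 13248 - 931/96 = 1270877/96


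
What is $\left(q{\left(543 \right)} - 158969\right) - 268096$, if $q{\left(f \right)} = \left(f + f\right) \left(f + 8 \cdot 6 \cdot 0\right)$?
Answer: $162633$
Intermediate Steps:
$q{\left(f \right)} = 2 f^{2}$ ($q{\left(f \right)} = 2 f \left(f + 48 \cdot 0\right) = 2 f \left(f + 0\right) = 2 f f = 2 f^{2}$)
$\left(q{\left(543 \right)} - 158969\right) - 268096 = \left(2 \cdot 543^{2} - 158969\right) - 268096 = \left(2 \cdot 294849 - 158969\right) - 268096 = \left(589698 - 158969\right) - 268096 = 430729 - 268096 = 162633$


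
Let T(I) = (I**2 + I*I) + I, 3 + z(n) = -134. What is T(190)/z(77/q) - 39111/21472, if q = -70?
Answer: -1559716287/2941664 ≈ -530.22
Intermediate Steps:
z(n) = -137 (z(n) = -3 - 134 = -137)
T(I) = I + 2*I**2 (T(I) = (I**2 + I**2) + I = 2*I**2 + I = I + 2*I**2)
T(190)/z(77/q) - 39111/21472 = (190*(1 + 2*190))/(-137) - 39111/21472 = (190*(1 + 380))*(-1/137) - 39111*1/21472 = (190*381)*(-1/137) - 39111/21472 = 72390*(-1/137) - 39111/21472 = -72390/137 - 39111/21472 = -1559716287/2941664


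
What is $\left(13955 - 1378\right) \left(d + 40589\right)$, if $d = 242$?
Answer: $513531487$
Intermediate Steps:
$\left(13955 - 1378\right) \left(d + 40589\right) = \left(13955 - 1378\right) \left(242 + 40589\right) = 12577 \cdot 40831 = 513531487$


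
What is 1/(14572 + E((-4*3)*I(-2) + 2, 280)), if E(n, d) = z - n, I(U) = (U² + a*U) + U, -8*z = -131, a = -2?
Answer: 8/117267 ≈ 6.8220e-5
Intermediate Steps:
z = 131/8 (z = -⅛*(-131) = 131/8 ≈ 16.375)
I(U) = U² - U (I(U) = (U² - 2*U) + U = U² - U)
E(n, d) = 131/8 - n
1/(14572 + E((-4*3)*I(-2) + 2, 280)) = 1/(14572 + (131/8 - ((-4*3)*(-2*(-1 - 2)) + 2))) = 1/(14572 + (131/8 - (-(-24)*(-3) + 2))) = 1/(14572 + (131/8 - (-12*6 + 2))) = 1/(14572 + (131/8 - (-72 + 2))) = 1/(14572 + (131/8 - 1*(-70))) = 1/(14572 + (131/8 + 70)) = 1/(14572 + 691/8) = 1/(117267/8) = 8/117267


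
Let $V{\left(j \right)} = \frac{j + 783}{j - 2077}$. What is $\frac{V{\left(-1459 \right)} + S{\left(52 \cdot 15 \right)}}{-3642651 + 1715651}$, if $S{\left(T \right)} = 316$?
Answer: $- \frac{21501}{131036000} \approx -0.00016408$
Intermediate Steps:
$V{\left(j \right)} = \frac{783 + j}{-2077 + j}$
$\frac{V{\left(-1459 \right)} + S{\left(52 \cdot 15 \right)}}{-3642651 + 1715651} = \frac{\frac{783 - 1459}{-2077 - 1459} + 316}{-3642651 + 1715651} = \frac{\frac{1}{-3536} \left(-676\right) + 316}{-1927000} = \left(\left(- \frac{1}{3536}\right) \left(-676\right) + 316\right) \left(- \frac{1}{1927000}\right) = \left(\frac{13}{68} + 316\right) \left(- \frac{1}{1927000}\right) = \frac{21501}{68} \left(- \frac{1}{1927000}\right) = - \frac{21501}{131036000}$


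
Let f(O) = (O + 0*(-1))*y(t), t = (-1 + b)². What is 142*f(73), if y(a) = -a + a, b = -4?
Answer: 0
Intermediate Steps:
t = 25 (t = (-1 - 4)² = (-5)² = 25)
y(a) = 0
f(O) = 0 (f(O) = (O + 0*(-1))*0 = (O + 0)*0 = O*0 = 0)
142*f(73) = 142*0 = 0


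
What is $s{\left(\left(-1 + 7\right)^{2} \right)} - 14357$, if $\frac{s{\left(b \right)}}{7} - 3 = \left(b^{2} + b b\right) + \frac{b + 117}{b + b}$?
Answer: $\frac{30583}{8} \approx 3822.9$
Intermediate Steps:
$s{\left(b \right)} = 21 + 14 b^{2} + \frac{7 \left(117 + b\right)}{2 b}$ ($s{\left(b \right)} = 21 + 7 \left(\left(b^{2} + b b\right) + \frac{b + 117}{b + b}\right) = 21 + 7 \left(\left(b^{2} + b^{2}\right) + \frac{117 + b}{2 b}\right) = 21 + 7 \left(2 b^{2} + \left(117 + b\right) \frac{1}{2 b}\right) = 21 + 7 \left(2 b^{2} + \frac{117 + b}{2 b}\right) = 21 + \left(14 b^{2} + \frac{7 \left(117 + b\right)}{2 b}\right) = 21 + 14 b^{2} + \frac{7 \left(117 + b\right)}{2 b}$)
$s{\left(\left(-1 + 7\right)^{2} \right)} - 14357 = \frac{7 \left(117 + 4 \left(\left(-1 + 7\right)^{2}\right)^{3} + 7 \left(-1 + 7\right)^{2}\right)}{2 \left(-1 + 7\right)^{2}} - 14357 = \frac{7 \left(117 + 4 \left(6^{2}\right)^{3} + 7 \cdot 6^{2}\right)}{2 \cdot 6^{2}} - 14357 = \frac{7 \left(117 + 4 \cdot 36^{3} + 7 \cdot 36\right)}{2 \cdot 36} - 14357 = \frac{7}{2} \cdot \frac{1}{36} \left(117 + 4 \cdot 46656 + 252\right) - 14357 = \frac{7}{2} \cdot \frac{1}{36} \left(117 + 186624 + 252\right) - 14357 = \frac{7}{2} \cdot \frac{1}{36} \cdot 186993 - 14357 = \frac{145439}{8} - 14357 = \frac{30583}{8}$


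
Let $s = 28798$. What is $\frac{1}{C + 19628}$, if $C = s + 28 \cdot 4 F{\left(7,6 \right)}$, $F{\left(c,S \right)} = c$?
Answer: $\frac{1}{49210} \approx 2.0321 \cdot 10^{-5}$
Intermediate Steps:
$C = 29582$ ($C = 28798 + 28 \cdot 4 \cdot 7 = 28798 + 112 \cdot 7 = 28798 + 784 = 29582$)
$\frac{1}{C + 19628} = \frac{1}{29582 + 19628} = \frac{1}{49210}$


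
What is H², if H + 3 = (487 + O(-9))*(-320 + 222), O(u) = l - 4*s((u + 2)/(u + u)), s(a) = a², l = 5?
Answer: 15217309477969/6561 ≈ 2.3194e+9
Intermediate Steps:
O(u) = 5 - (2 + u)²/u² (O(u) = 5 - 4*(u + 2)²/(u + u)² = 5 - 4*(2 + u)²/(4*u²) = 5 - (2 + u)²/u²)
H = -3900937/81 (H = -3 + (487 + (5 - 1*(2 - 9)²/(-9)²))*(-320 + 222) = -3 + (487 + (5 - 1*1/81*(-7)²))*(-98) = -3 + (487 + (5 - 1*1/81*49))*(-98) = -3 + (487 + (5 - 49/81))*(-98) = -3 + (487 + 356/81)*(-98) = -3 + (39803/81)*(-98) = -3 - 3900694/81 = -3900937/81 ≈ -48160.)
H² = (-3900937/81)² = 15217309477969/6561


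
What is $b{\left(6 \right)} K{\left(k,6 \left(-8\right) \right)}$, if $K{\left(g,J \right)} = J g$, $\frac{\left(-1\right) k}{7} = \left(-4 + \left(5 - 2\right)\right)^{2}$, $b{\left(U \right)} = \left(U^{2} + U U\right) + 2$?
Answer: $24864$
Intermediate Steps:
$b{\left(U \right)} = 2 + 2 U^{2}$ ($b{\left(U \right)} = \left(U^{2} + U^{2}\right) + 2 = 2 U^{2} + 2 = 2 + 2 U^{2}$)
$k = -7$ ($k = - 7 \left(-4 + \left(5 - 2\right)\right)^{2} = - 7 \left(-4 + 3\right)^{2} = - 7 \left(-1\right)^{2} = \left(-7\right) 1 = -7$)
$b{\left(6 \right)} K{\left(k,6 \left(-8\right) \right)} = \left(2 + 2 \cdot 6^{2}\right) 6 \left(-8\right) \left(-7\right) = \left(2 + 2 \cdot 36\right) \left(\left(-48\right) \left(-7\right)\right) = \left(2 + 72\right) 336 = 74 \cdot 336 = 24864$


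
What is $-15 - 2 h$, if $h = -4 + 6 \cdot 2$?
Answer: $-31$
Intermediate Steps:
$h = 8$ ($h = -4 + 12 = 8$)
$-15 - 2 h = -15 - 16 = -31$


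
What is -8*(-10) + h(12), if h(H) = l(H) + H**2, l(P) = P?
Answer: 236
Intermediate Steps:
h(H) = H + H**2
-8*(-10) + h(12) = -8*(-10) + 12*(1 + 12) = 80 + 12*13 = 80 + 156 = 236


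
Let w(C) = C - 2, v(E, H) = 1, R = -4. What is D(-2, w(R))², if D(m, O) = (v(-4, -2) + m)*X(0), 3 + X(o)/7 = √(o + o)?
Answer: 441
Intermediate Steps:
w(C) = -2 + C
X(o) = -21 + 7*√2*√o (X(o) = -21 + 7*√(o + o) = -21 + 7*√(2*o) = -21 + 7*(√2*√o) = -21 + 7*√2*√o)
D(m, O) = -21 - 21*m (D(m, O) = (1 + m)*(-21 + 7*√2*√0) = (1 + m)*(-21 + 7*√2*0) = (1 + m)*(-21 + 0) = (1 + m)*(-21) = -21 - 21*m)
D(-2, w(R))² = (-21 - 21*(-2))² = (-21 + 42)² = 21² = 441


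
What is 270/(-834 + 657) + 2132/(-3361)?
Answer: -428278/198299 ≈ -2.1598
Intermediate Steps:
270/(-834 + 657) + 2132/(-3361) = 270/(-177) + 2132*(-1/3361) = 270*(-1/177) - 2132/3361 = -90/59 - 2132/3361 = -428278/198299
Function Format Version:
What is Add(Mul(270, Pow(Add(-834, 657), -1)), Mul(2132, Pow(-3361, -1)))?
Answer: Rational(-428278, 198299) ≈ -2.1598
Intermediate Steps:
Add(Mul(270, Pow(Add(-834, 657), -1)), Mul(2132, Pow(-3361, -1))) = Add(Mul(270, Pow(-177, -1)), Mul(2132, Rational(-1, 3361))) = Add(Mul(270, Rational(-1, 177)), Rational(-2132, 3361)) = Add(Rational(-90, 59), Rational(-2132, 3361)) = Rational(-428278, 198299)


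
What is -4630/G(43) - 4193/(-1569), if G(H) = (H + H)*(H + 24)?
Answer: 8447798/4520289 ≈ 1.8689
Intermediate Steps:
G(H) = 2*H*(24 + H) (G(H) = (2*H)*(24 + H) = 2*H*(24 + H))
-4630/G(43) - 4193/(-1569) = -4630*1/(86*(24 + 43)) - 4193/(-1569) = -4630/(2*43*67) - 4193*(-1/1569) = -4630/5762 + 4193/1569 = -4630*1/5762 + 4193/1569 = -2315/2881 + 4193/1569 = 8447798/4520289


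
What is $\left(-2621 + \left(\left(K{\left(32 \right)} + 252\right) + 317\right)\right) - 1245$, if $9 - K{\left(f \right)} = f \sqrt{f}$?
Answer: $-3288 - 128 \sqrt{2} \approx -3469.0$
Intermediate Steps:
$K{\left(f \right)} = 9 - f^{\frac{3}{2}}$ ($K{\left(f \right)} = 9 - f \sqrt{f} = 9 - f^{\frac{3}{2}}$)
$\left(-2621 + \left(\left(K{\left(32 \right)} + 252\right) + 317\right)\right) - 1245 = \left(-2621 + \left(\left(\left(9 - 32^{\frac{3}{2}}\right) + 252\right) + 317\right)\right) - 1245 = \left(-2621 + \left(\left(\left(9 - 128 \sqrt{2}\right) + 252\right) + 317\right)\right) - 1245 = \left(-2621 + \left(\left(261 - 128 \sqrt{2}\right) + 317\right)\right) - 1245 = \left(-2621 + \left(578 - 128 \sqrt{2}\right)\right) - 1245 = \left(-2043 - 128 \sqrt{2}\right) - 1245 = -3288 - 128 \sqrt{2}$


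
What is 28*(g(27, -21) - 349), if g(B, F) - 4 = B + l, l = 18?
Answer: -8400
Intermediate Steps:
g(B, F) = 22 + B (g(B, F) = 4 + (B + 18) = 4 + (18 + B) = 22 + B)
28*(g(27, -21) - 349) = 28*((22 + 27) - 349) = 28*(49 - 349) = 28*(-300) = -8400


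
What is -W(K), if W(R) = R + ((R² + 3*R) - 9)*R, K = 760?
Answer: -440702720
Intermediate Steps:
W(R) = R + R*(-9 + R² + 3*R) (W(R) = R + (-9 + R² + 3*R)*R = R + R*(-9 + R² + 3*R))
-W(K) = -760*(-8 + 760² + 3*760) = -760*(-8 + 577600 + 2280) = -760*579872 = -1*440702720 = -440702720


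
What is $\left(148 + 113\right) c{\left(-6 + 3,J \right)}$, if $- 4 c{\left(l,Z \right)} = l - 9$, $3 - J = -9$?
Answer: $783$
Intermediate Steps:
$J = 12$ ($J = 3 - -9 = 3 + 9 = 12$)
$c{\left(l,Z \right)} = \frac{9}{4} - \frac{l}{4}$ ($c{\left(l,Z \right)} = - \frac{l - 9}{4} = - \frac{-9 + l}{4} = \frac{9}{4} - \frac{l}{4}$)
$\left(148 + 113\right) c{\left(-6 + 3,J \right)} = \left(148 + 113\right) \left(\frac{9}{4} - \frac{-6 + 3}{4}\right) = 261 \left(\frac{9}{4} - - \frac{3}{4}\right) = 261 \left(\frac{9}{4} + \frac{3}{4}\right) = 261 \cdot 3 = 783$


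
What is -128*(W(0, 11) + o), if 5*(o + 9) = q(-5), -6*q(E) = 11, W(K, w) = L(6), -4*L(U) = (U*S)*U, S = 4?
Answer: 87104/15 ≈ 5806.9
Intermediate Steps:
L(U) = -U² (L(U) = -U*4*U/4 = -4*U*U/4 = -U²)
W(K, w) = -36 (W(K, w) = -1*6² = -1*36 = -36)
q(E) = -11/6 (q(E) = -⅙*11 = -11/6)
o = -281/30 (o = -9 + (⅕)*(-11/6) = -9 - 11/30 = -281/30 ≈ -9.3667)
-128*(W(0, 11) + o) = -128*(-36 - 281/30) = -128*(-1361/30) = 87104/15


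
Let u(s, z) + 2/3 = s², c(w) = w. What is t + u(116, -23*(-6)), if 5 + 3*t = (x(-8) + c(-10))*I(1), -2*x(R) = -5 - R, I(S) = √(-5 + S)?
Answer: 40361/3 - 23*I/3 ≈ 13454.0 - 7.6667*I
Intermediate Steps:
u(s, z) = -⅔ + s²
x(R) = 5/2 + R/2 (x(R) = -(-5 - R)/2 = 5/2 + R/2)
t = -5/3 - 23*I/3 (t = -5/3 + (((5/2 + (½)*(-8)) - 10)*√(-5 + 1))/3 = -5/3 + (((5/2 - 4) - 10)*√(-4))/3 = -5/3 + ((-3/2 - 10)*(2*I))/3 = -5/3 + (-23*I)/3 = -5/3 - 23*I/3 ≈ -1.6667 - 7.6667*I)
t + u(116, -23*(-6)) = (-5/3 - 23*I/3) + (-⅔ + 116²) = (-5/3 - 23*I/3) + (-⅔ + 13456) = (-5/3 - 23*I/3) + 40366/3 = 40361/3 - 23*I/3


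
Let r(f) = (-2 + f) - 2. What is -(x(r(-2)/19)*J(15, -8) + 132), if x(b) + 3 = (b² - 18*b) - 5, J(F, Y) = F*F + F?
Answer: 144348/361 ≈ 399.86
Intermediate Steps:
r(f) = -4 + f
J(F, Y) = F + F² (J(F, Y) = F² + F = F + F²)
x(b) = -8 + b² - 18*b (x(b) = -3 + ((b² - 18*b) - 5) = -3 + (-5 + b² - 18*b) = -8 + b² - 18*b)
-(x(r(-2)/19)*J(15, -8) + 132) = -((-8 + ((-4 - 2)/19)² - 18*(-4 - 2)/19)*(15*(1 + 15)) + 132) = -((-8 + (-6*1/19)² - (-108)/19)*(15*16) + 132) = -((-8 + (-6/19)² - 18*(-6/19))*240 + 132) = -((-8 + 36/361 + 108/19)*240 + 132) = -(-800/361*240 + 132) = -(-192000/361 + 132) = -1*(-144348/361) = 144348/361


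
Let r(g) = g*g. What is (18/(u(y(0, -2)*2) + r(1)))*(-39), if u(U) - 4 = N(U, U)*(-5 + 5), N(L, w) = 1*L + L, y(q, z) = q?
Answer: -702/5 ≈ -140.40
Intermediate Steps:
r(g) = g²
N(L, w) = 2*L (N(L, w) = L + L = 2*L)
u(U) = 4 (u(U) = 4 + (2*U)*(-5 + 5) = 4 + (2*U)*0 = 4 + 0 = 4)
(18/(u(y(0, -2)*2) + r(1)))*(-39) = (18/(4 + 1²))*(-39) = (18/(4 + 1))*(-39) = (18/5)*(-39) = -702/5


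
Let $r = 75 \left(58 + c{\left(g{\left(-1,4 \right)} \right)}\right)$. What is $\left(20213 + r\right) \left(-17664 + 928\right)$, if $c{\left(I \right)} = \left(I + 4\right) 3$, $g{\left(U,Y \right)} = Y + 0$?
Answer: $-441211168$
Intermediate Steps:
$g{\left(U,Y \right)} = Y$
$c{\left(I \right)} = 12 + 3 I$ ($c{\left(I \right)} = \left(4 + I\right) 3 = 12 + 3 I$)
$r = 6150$ ($r = 75 \left(58 + \left(12 + 3 \cdot 4\right)\right) = 75 \left(58 + \left(12 + 12\right)\right) = 75 \left(58 + 24\right) = 75 \cdot 82 = 6150$)
$\left(20213 + r\right) \left(-17664 + 928\right) = \left(20213 + 6150\right) \left(-17664 + 928\right) = 26363 \left(-16736\right) = -441211168$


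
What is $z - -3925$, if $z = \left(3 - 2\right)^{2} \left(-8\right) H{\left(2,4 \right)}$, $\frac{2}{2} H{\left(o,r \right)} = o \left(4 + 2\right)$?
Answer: $3829$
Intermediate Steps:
$H{\left(o,r \right)} = 6 o$ ($H{\left(o,r \right)} = o \left(4 + 2\right) = o 6 = 6 o$)
$z = -96$ ($z = \left(3 - 2\right)^{2} \left(-8\right) 6 \cdot 2 = 1^{2} \left(-8\right) 12 = 1 \left(-8\right) 12 = \left(-8\right) 12 = -96$)
$z - -3925 = -96 - -3925 = -96 + 3925 = 3829$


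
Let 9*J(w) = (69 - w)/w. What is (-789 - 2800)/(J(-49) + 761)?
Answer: -1582749/335483 ≈ -4.7178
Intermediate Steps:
J(w) = (69 - w)/(9*w) (J(w) = ((69 - w)/w)/9 = (69 - w)/(9*w))
(-789 - 2800)/(J(-49) + 761) = (-789 - 2800)/((1/9)*(69 - 1*(-49))/(-49) + 761) = -3589/((1/9)*(-1/49)*(69 + 49) + 761) = -3589/((1/9)*(-1/49)*118 + 761) = -3589/(-118/441 + 761) = -3589/335483/441 = -3589*441/335483 = -1582749/335483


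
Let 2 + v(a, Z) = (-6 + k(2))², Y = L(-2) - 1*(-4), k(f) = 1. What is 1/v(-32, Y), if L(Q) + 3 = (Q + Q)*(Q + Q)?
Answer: 1/23 ≈ 0.043478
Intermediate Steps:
L(Q) = -3 + 4*Q² (L(Q) = -3 + (Q + Q)*(Q + Q) = -3 + (2*Q)*(2*Q) = -3 + 4*Q²)
Y = 17 (Y = (-3 + 4*(-2)²) - 1*(-4) = (-3 + 4*4) + 4 = (-3 + 16) + 4 = 13 + 4 = 17)
v(a, Z) = 23 (v(a, Z) = -2 + (-6 + 1)² = -2 + (-5)² = -2 + 25 = 23)
1/v(-32, Y) = 1/23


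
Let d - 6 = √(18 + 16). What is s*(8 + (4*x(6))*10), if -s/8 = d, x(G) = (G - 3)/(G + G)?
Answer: -864 - 144*√34 ≈ -1703.7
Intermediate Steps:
x(G) = (-3 + G)/(2*G) (x(G) = (-3 + G)/((2*G)) = (-3 + G)*(1/(2*G)) = (-3 + G)/(2*G))
d = 6 + √34 (d = 6 + √(18 + 16) = 6 + √34 ≈ 11.831)
s = -48 - 8*√34 (s = -8*(6 + √34) = -48 - 8*√34 ≈ -94.648)
s*(8 + (4*x(6))*10) = (-48 - 8*√34)*(8 + (4*((½)*(-3 + 6)/6))*10) = (-48 - 8*√34)*(8 + (4*((½)*(⅙)*3))*10) = (-48 - 8*√34)*(8 + (4*(¼))*10) = (-48 - 8*√34)*(8 + 1*10) = (-48 - 8*√34)*(8 + 10) = (-48 - 8*√34)*18 = -864 - 144*√34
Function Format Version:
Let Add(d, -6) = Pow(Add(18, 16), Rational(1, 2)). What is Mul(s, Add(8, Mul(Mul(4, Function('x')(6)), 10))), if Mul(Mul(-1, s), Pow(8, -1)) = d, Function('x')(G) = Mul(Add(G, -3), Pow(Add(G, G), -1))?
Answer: Add(-864, Mul(-144, Pow(34, Rational(1, 2)))) ≈ -1703.7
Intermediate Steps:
Function('x')(G) = Mul(Rational(1, 2), Pow(G, -1), Add(-3, G)) (Function('x')(G) = Mul(Add(-3, G), Pow(Mul(2, G), -1)) = Mul(Add(-3, G), Mul(Rational(1, 2), Pow(G, -1))) = Mul(Rational(1, 2), Pow(G, -1), Add(-3, G)))
d = Add(6, Pow(34, Rational(1, 2))) (d = Add(6, Pow(Add(18, 16), Rational(1, 2))) = Add(6, Pow(34, Rational(1, 2))) ≈ 11.831)
s = Add(-48, Mul(-8, Pow(34, Rational(1, 2)))) (s = Mul(-8, Add(6, Pow(34, Rational(1, 2)))) = Add(-48, Mul(-8, Pow(34, Rational(1, 2)))) ≈ -94.648)
Mul(s, Add(8, Mul(Mul(4, Function('x')(6)), 10))) = Mul(Add(-48, Mul(-8, Pow(34, Rational(1, 2)))), Add(8, Mul(Mul(4, Mul(Rational(1, 2), Pow(6, -1), Add(-3, 6))), 10))) = Mul(Add(-48, Mul(-8, Pow(34, Rational(1, 2)))), Add(8, Mul(Mul(4, Mul(Rational(1, 2), Rational(1, 6), 3)), 10))) = Mul(Add(-48, Mul(-8, Pow(34, Rational(1, 2)))), Add(8, Mul(Mul(4, Rational(1, 4)), 10))) = Mul(Add(-48, Mul(-8, Pow(34, Rational(1, 2)))), Add(8, Mul(1, 10))) = Mul(Add(-48, Mul(-8, Pow(34, Rational(1, 2)))), Add(8, 10)) = Mul(Add(-48, Mul(-8, Pow(34, Rational(1, 2)))), 18) = Add(-864, Mul(-144, Pow(34, Rational(1, 2))))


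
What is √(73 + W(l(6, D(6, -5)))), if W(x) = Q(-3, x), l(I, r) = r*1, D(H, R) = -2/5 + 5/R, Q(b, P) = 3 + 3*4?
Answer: 2*√22 ≈ 9.3808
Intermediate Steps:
Q(b, P) = 15 (Q(b, P) = 3 + 12 = 15)
D(H, R) = -⅖ + 5/R (D(H, R) = -2*⅕ + 5/R = -⅖ + 5/R)
l(I, r) = r
W(x) = 15
√(73 + W(l(6, D(6, -5)))) = √(73 + 15) = √88 = 2*√22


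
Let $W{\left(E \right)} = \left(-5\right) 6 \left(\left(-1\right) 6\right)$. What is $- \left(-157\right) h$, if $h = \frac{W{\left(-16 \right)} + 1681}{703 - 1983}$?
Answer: $- \frac{292177}{1280} \approx -228.26$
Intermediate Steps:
$W{\left(E \right)} = 180$ ($W{\left(E \right)} = \left(-30\right) \left(-6\right) = 180$)
$h = - \frac{1861}{1280}$ ($h = \frac{180 + 1681}{703 - 1983} = \frac{1861}{-1280} = 1861 \left(- \frac{1}{1280}\right) = - \frac{1861}{1280} \approx -1.4539$)
$- \left(-157\right) h = - \frac{\left(-157\right) \left(-1861\right)}{1280} = \left(-1\right) \frac{292177}{1280} = - \frac{292177}{1280}$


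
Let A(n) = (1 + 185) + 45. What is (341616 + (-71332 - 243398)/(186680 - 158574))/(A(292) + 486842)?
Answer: 369274791/526525913 ≈ 0.70134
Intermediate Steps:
A(n) = 231 (A(n) = 186 + 45 = 231)
(341616 + (-71332 - 243398)/(186680 - 158574))/(A(292) + 486842) = (341616 + (-71332 - 243398)/(186680 - 158574))/(231 + 486842) = (341616 - 314730/28106)/487073 = (341616 - 314730*1/28106)*(1/487073) = (341616 - 12105/1081)*(1/487073) = (369274791/1081)*(1/487073) = 369274791/526525913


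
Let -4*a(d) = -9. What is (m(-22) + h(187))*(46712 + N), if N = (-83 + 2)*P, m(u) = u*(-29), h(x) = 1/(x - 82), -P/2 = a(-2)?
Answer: 6307403623/210 ≈ 3.0035e+7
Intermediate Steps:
a(d) = 9/4 (a(d) = -¼*(-9) = 9/4)
P = -9/2 (P = -2*9/4 = -9/2 ≈ -4.5000)
h(x) = 1/(-82 + x)
m(u) = -29*u
N = 729/2 (N = (-83 + 2)*(-9/2) = -81*(-9/2) = 729/2 ≈ 364.50)
(m(-22) + h(187))*(46712 + N) = (-29*(-22) + 1/(-82 + 187))*(46712 + 729/2) = (638 + 1/105)*(94153/2) = (66991/105)*(94153/2) = 6307403623/210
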